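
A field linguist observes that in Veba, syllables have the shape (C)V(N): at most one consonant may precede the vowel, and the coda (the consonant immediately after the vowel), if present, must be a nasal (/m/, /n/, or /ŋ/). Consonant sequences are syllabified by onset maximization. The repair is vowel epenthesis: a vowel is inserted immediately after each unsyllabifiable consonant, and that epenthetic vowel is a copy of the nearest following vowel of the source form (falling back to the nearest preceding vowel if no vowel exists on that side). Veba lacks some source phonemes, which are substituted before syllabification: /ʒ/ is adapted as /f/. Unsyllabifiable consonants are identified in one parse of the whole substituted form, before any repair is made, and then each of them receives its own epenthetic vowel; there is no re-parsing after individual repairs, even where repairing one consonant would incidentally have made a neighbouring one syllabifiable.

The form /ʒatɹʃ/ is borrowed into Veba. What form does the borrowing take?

fataɹaʃa

Substitution: /ʒ/ → /f/, giving /fatɹʃ/.
Under (C)V(N), the unsyllabifiable consonants are /t/, /ɹ/, /ʃ/ (only a nasal (/m/, /n/, or /ŋ/) is licensed in coda position; onsets are limited to one consonant).
Inserting the epenthetic vowel yields /t/ → /ta/, /ɹ/ → /ɹa/, /ʃ/ → /ʃa/.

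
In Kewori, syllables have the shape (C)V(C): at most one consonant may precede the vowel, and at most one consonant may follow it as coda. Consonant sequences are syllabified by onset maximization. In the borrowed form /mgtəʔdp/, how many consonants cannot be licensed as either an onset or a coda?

Syllabifying with onset maximization leaves /m/, /g/, /d/, /p/ stranded (at most one coda consonant is licensed; onsets are limited to one consonant).

4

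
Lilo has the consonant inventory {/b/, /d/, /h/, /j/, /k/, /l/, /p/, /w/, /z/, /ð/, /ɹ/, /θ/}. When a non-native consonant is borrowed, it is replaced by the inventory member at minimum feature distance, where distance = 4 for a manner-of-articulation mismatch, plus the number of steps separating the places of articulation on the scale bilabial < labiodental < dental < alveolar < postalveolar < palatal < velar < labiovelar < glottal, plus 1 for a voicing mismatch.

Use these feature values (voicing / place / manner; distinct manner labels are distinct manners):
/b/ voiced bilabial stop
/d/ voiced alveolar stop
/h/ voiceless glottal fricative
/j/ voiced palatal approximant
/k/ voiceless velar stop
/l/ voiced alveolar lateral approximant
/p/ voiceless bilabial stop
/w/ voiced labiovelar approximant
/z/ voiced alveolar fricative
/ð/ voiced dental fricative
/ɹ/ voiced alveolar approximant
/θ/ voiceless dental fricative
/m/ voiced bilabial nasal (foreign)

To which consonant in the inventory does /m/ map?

b

/b/ is closest: manner differs (nasal→stop, +4), place distance 0 (bilabial→bilabial), same voicing; total 4. Next closest is /p/ at distance 5.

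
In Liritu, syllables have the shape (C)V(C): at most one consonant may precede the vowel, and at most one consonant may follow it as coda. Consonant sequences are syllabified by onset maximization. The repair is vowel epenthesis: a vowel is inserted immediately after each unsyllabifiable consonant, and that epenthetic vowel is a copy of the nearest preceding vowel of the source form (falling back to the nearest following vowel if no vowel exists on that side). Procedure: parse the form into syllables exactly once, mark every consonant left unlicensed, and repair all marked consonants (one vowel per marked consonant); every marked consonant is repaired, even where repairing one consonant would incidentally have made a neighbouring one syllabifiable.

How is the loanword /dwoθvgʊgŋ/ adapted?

dowoθvogʊgŋʊ

Syllabifying with onset maximization leaves /d/, /v/, /ŋ/ stranded (at most one coda consonant is licensed; onsets are limited to one consonant).
Epenthesis after each stranded consonant: /d/ → /do/, /v/ → /vo/, /ŋ/ → /ŋʊ/.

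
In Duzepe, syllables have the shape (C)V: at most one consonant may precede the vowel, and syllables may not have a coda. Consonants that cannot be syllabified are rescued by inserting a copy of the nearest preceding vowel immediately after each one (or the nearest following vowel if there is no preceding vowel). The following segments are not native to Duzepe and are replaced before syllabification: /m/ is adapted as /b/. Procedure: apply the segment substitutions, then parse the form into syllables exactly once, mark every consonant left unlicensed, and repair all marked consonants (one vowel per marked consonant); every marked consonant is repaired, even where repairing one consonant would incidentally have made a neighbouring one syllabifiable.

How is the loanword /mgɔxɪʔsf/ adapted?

bɔgɔxɪʔɪsɪfɪ

Substitution: /m/ → /b/, giving /bgɔxɪʔsf/.
The consonants /b/, /ʔ/, /s/, /f/ cannot be parsed into a legal (C)V syllable (no codas are permitted; onsets are limited to one consonant).
Each unlicensed consonant becomes the onset of a new syllable: /b/ → /bɔ/, /ʔ/ → /ʔɪ/, /s/ → /sɪ/, /f/ → /fɪ/.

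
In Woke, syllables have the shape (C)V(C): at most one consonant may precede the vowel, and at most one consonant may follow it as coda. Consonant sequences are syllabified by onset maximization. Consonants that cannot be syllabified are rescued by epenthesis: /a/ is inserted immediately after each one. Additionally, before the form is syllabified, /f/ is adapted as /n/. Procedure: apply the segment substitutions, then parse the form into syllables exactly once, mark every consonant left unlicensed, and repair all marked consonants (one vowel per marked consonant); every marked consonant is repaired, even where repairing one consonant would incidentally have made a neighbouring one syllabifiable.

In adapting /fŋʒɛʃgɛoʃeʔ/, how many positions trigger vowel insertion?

2

After substitution the input is /nŋʒɛʃgɛoʃeʔ/.
The unsyllabifiable consonants are /n/, /ŋ/; each receives one epenthetic vowel.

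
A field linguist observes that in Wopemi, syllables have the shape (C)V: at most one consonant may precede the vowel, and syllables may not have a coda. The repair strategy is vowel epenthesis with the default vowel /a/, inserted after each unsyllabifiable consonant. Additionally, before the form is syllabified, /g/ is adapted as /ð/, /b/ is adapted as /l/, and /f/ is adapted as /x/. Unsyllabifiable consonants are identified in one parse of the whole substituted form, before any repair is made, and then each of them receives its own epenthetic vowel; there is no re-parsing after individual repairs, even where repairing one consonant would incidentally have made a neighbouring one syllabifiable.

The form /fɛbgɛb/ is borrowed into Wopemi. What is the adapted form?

Substitution: /f/ → /x/, /b/ → /l/, /g/ → /ð/, giving /xɛlðɛl/.
Syllabifying with onset maximization leaves /l/, /l/ stranded (no codas are permitted; onsets are limited to one consonant).
Epenthesis after each stranded consonant: /l/ → /la/, /l/ → /la/.

xɛlaðɛla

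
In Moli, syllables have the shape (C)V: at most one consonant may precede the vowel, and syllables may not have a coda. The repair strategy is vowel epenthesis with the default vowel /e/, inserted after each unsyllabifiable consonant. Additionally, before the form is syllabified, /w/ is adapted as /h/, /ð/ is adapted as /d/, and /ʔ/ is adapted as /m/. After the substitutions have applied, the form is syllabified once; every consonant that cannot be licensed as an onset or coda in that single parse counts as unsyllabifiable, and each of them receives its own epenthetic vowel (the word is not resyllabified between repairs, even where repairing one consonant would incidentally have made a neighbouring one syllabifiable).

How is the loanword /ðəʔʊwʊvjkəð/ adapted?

dəmʊhʊvejekəde

Substitution: /ð/ → /d/, /ʔ/ → /m/, /w/ → /h/, giving /dəmʊhʊvjkəd/.
Under (C)V, the unsyllabifiable consonants are /v/, /j/, /d/ (no codas are permitted; onsets are limited to one consonant).
Epenthesis after each stranded consonant: /v/ → /ve/, /j/ → /je/, /d/ → /de/.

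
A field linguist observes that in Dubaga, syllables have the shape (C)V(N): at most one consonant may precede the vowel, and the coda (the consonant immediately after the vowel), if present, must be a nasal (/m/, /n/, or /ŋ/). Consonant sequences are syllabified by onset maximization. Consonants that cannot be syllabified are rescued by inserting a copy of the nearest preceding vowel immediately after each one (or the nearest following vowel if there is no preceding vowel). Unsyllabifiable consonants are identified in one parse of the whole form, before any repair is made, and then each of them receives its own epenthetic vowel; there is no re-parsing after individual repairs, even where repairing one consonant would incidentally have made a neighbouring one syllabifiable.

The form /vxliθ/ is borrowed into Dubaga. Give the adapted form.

Syllabifying with onset maximization leaves /v/, /x/, /θ/ stranded (only a nasal (/m/, /n/, or /ŋ/) is licensed in coda position; onsets are limited to one consonant).
Each unlicensed consonant becomes the onset of a new syllable: /v/ → /vi/, /x/ → /xi/, /θ/ → /θi/.

vixiliθi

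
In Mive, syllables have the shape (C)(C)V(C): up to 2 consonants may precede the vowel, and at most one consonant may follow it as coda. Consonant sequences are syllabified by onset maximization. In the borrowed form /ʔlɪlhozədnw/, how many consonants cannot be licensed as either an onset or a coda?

2

The consonants /n/, /w/ cannot be parsed into a legal (C)(C)V(C) syllable (at most one coda consonant is licensed; onsets may contain at most 2 consonants).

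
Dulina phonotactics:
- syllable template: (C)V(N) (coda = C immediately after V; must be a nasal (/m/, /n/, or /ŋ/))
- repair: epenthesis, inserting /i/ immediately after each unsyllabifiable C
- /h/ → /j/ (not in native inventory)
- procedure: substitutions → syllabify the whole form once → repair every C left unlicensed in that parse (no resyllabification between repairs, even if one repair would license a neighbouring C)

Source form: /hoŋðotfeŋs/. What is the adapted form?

Substitution: /h/ → /j/, giving /joŋðotfeŋs/.
Under (C)V(N), the unsyllabifiable consonants are /t/, /s/ (only a nasal (/m/, /n/, or /ŋ/) is licensed in coda position; onsets are limited to one consonant).
Epenthesis after each stranded consonant: /t/ → /ti/, /s/ → /si/.

joŋðotifeŋsi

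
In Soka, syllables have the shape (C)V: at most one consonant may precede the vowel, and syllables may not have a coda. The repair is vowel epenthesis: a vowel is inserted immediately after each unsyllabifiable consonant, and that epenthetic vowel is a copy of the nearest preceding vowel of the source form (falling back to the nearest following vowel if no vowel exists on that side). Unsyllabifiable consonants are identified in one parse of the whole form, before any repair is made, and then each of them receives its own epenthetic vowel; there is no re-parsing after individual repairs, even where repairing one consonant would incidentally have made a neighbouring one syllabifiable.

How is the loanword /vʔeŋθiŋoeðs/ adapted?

veʔeŋeθiŋoeðese

The consonants /v/, /ŋ/, /ð/, /s/ cannot be parsed into a legal (C)V syllable (no codas are permitted; onsets are limited to one consonant).
Inserting the epenthetic vowel yields /v/ → /ve/, /ŋ/ → /ŋe/, /ð/ → /ðe/, /s/ → /se/.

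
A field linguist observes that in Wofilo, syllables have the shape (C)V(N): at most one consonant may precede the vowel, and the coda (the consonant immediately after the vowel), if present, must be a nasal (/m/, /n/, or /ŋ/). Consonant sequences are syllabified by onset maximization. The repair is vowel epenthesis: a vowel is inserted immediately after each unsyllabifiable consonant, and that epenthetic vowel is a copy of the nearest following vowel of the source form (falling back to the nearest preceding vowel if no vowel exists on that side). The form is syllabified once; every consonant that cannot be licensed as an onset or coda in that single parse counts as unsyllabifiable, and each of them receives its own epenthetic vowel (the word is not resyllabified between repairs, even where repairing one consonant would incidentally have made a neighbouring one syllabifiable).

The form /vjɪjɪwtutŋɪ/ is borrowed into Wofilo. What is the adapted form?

Syllabifying with onset maximization leaves /v/, /w/, /t/ stranded (only a nasal (/m/, /n/, or /ŋ/) is licensed in coda position; onsets are limited to one consonant).
Each unlicensed consonant becomes the onset of a new syllable: /v/ → /vɪ/, /w/ → /wu/, /t/ → /tɪ/.

vɪjɪjɪwututɪŋɪ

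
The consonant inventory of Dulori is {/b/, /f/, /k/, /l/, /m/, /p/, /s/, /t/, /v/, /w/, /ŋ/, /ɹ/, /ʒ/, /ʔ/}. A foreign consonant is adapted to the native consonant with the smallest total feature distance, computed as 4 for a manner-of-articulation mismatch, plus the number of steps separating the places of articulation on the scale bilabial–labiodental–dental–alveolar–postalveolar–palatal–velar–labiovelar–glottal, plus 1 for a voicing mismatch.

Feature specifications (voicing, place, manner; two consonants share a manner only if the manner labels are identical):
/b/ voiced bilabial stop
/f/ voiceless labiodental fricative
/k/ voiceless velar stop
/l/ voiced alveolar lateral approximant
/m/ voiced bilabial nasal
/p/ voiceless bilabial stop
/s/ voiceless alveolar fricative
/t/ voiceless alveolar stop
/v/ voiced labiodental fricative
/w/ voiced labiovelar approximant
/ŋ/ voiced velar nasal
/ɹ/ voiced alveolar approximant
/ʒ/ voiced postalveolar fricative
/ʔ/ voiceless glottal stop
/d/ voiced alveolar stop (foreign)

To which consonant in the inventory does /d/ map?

t

/t/ is closest: same manner (stop), place distance 0 (alveolar→alveolar), voicing differs (+1); total 1. Next closest is /b/ at distance 3.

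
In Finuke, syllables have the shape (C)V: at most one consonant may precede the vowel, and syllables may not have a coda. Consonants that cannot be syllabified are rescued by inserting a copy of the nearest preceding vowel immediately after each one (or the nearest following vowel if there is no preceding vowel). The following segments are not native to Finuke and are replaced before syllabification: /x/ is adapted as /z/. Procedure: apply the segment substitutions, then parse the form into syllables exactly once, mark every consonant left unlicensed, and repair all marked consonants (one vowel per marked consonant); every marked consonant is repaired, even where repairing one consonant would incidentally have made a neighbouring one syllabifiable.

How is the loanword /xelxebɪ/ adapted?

zelezebɪ

Substitution: /x/ → /z/, giving /zelzebɪ/.
The consonants /l/ cannot be parsed into a legal (C)V syllable (no codas are permitted; onsets are limited to one consonant).
Inserting the epenthetic vowel yields /l/ → /le/.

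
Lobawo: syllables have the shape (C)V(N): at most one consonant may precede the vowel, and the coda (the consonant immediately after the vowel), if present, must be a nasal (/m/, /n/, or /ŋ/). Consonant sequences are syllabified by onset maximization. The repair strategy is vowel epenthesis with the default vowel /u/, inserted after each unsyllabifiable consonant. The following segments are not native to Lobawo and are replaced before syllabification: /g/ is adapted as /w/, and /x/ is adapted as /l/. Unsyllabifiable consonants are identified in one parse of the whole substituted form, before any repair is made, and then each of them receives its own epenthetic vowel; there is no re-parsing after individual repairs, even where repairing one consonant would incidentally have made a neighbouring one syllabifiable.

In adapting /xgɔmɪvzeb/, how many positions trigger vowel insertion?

3

After substitution the input is /lwɔmɪvzeb/.
The unsyllabifiable consonants are /l/, /v/, /b/; each receives one epenthetic vowel.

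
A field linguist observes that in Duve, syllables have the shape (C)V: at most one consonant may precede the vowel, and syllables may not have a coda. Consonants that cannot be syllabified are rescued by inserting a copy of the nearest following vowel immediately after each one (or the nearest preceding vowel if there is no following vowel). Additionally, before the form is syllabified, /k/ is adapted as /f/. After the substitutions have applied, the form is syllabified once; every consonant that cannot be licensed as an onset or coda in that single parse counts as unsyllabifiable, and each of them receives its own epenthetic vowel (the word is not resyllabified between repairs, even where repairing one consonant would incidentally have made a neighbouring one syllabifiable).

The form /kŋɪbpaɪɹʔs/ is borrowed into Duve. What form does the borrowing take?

fɪŋɪbapaɪɹɪʔɪsɪ

Substitution: /k/ → /f/, giving /fŋɪbpaɪɹʔs/.
The consonants /f/, /b/, /ɹ/, /ʔ/, /s/ cannot be parsed into a legal (C)V syllable (no codas are permitted; onsets are limited to one consonant).
Epenthesis after each stranded consonant: /f/ → /fɪ/, /b/ → /ba/, /ɹ/ → /ɹɪ/, /ʔ/ → /ʔɪ/, /s/ → /sɪ/.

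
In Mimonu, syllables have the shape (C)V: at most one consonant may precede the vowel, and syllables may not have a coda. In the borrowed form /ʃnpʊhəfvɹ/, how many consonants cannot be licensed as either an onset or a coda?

The consonants /ʃ/, /n/, /f/, /v/, /ɹ/ cannot be parsed into a legal (C)V syllable (no codas are permitted; onsets are limited to one consonant).

5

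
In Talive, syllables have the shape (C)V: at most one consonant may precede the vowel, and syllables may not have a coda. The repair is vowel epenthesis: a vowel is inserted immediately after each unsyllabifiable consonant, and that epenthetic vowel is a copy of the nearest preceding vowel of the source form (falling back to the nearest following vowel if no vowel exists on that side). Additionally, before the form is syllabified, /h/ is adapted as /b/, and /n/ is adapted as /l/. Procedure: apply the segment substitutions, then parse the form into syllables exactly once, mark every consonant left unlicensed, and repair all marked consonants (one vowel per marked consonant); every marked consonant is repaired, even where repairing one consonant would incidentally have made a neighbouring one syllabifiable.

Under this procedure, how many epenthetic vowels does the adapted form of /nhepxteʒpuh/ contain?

5

After substitution the input is /lbepxteʒpub/.
The unsyllabifiable consonants are /l/, /p/, /x/, /ʒ/, /b/; each receives one epenthetic vowel.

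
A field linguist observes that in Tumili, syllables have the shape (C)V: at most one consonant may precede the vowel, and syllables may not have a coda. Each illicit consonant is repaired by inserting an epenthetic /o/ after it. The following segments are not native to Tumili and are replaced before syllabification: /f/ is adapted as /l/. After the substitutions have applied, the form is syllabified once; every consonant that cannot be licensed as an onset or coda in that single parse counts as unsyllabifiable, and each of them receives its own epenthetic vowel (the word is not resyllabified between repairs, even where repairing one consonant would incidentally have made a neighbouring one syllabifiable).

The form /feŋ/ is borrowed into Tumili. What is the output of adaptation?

leŋo

Substitution: /f/ → /l/, giving /leŋ/.
Under (C)V, the unsyllabifiable consonants are /ŋ/ (no codas are permitted; onsets are limited to one consonant).
Each unlicensed consonant becomes the onset of a new syllable: /ŋ/ → /ŋo/.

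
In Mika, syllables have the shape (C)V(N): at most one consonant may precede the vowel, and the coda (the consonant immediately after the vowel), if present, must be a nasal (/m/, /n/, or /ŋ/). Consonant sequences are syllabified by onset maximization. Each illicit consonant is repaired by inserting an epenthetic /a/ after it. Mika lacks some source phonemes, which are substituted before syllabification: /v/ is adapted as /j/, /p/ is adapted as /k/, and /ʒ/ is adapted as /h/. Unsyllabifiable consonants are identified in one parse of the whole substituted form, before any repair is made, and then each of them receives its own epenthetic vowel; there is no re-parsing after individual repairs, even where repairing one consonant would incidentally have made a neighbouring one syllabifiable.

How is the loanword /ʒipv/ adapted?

hikaja

Substitution: /ʒ/ → /h/, /p/ → /k/, /v/ → /j/, giving /hikj/.
Under (C)V(N), the unsyllabifiable consonants are /k/, /j/ (only a nasal (/m/, /n/, or /ŋ/) is licensed in coda position; onsets are limited to one consonant).
Inserting the epenthetic vowel yields /k/ → /ka/, /j/ → /ja/.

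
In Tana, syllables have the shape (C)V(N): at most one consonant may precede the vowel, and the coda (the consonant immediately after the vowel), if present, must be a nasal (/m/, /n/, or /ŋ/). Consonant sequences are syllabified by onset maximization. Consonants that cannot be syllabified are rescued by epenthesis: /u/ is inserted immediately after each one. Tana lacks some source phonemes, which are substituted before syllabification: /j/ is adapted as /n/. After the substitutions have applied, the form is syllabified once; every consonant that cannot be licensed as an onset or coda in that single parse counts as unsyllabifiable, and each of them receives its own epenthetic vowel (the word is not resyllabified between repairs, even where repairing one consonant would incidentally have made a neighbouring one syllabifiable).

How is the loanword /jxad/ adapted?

nuxadu

Substitution: /j/ → /n/, giving /nxad/.
Syllabifying with onset maximization leaves /n/, /d/ stranded (only a nasal (/m/, /n/, or /ŋ/) is licensed in coda position; onsets are limited to one consonant).
Epenthesis after each stranded consonant: /n/ → /nu/, /d/ → /du/.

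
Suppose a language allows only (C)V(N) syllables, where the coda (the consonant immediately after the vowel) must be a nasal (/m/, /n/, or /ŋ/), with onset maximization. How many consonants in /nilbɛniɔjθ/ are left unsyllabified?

The consonants /l/, /j/, /θ/ cannot be parsed into a legal (C)V(N) syllable (only a nasal (/m/, /n/, or /ŋ/) is licensed in coda position; onsets are limited to one consonant).

3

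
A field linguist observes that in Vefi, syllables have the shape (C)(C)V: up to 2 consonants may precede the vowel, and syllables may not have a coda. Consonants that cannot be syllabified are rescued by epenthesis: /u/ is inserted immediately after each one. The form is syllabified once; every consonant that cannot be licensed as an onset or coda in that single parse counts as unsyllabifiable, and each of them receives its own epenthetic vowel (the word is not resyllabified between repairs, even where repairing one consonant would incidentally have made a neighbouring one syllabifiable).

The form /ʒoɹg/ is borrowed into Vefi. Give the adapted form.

Under (C)(C)V, the unsyllabifiable consonants are /ɹ/, /g/ (no codas are permitted; onsets may contain at most 2 consonants).
Each unlicensed consonant becomes the onset of a new syllable: /ɹ/ → /ɹu/, /g/ → /gu/.

ʒoɹugu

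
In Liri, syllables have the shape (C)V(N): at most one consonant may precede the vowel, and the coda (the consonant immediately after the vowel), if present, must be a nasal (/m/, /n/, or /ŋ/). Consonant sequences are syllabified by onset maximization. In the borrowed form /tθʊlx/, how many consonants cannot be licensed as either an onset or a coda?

3

The consonants /t/, /l/, /x/ cannot be parsed into a legal (C)V(N) syllable (only a nasal (/m/, /n/, or /ŋ/) is licensed in coda position; onsets are limited to one consonant).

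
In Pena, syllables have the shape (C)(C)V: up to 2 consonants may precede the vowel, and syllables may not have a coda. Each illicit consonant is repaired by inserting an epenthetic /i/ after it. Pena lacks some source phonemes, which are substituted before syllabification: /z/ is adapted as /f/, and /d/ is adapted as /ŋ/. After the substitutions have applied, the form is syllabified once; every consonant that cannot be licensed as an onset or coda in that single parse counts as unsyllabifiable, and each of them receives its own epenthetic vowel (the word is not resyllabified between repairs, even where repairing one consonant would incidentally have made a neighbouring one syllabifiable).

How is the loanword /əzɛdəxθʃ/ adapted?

Substitution: /z/ → /f/, /d/ → /ŋ/, giving /əfɛŋəxθʃ/.
Under (C)(C)V, the unsyllabifiable consonants are /x/, /θ/, /ʃ/ (no codas are permitted; onsets may contain at most 2 consonants).
Each unlicensed consonant becomes the onset of a new syllable: /x/ → /xi/, /θ/ → /θi/, /ʃ/ → /ʃi/.

əfɛŋəxiθiʃi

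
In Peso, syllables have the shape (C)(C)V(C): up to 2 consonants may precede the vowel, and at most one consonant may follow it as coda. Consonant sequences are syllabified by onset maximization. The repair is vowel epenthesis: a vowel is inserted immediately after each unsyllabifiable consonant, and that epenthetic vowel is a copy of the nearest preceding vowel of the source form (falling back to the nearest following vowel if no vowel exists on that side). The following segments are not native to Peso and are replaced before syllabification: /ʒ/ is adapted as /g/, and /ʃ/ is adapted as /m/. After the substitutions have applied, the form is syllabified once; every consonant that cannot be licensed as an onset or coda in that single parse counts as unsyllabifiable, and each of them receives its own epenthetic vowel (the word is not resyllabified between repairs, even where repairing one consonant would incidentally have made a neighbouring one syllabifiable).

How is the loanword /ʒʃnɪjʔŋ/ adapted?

gɪmnɪjʔɪŋɪ

Substitution: /ʒ/ → /g/, /ʃ/ → /m/, giving /gmnɪjʔŋ/.
The consonants /g/, /ʔ/, /ŋ/ cannot be parsed into a legal (C)(C)V(C) syllable (at most one coda consonant is licensed; onsets may contain at most 2 consonants).
Inserting the epenthetic vowel yields /g/ → /gɪ/, /ʔ/ → /ʔɪ/, /ŋ/ → /ŋɪ/.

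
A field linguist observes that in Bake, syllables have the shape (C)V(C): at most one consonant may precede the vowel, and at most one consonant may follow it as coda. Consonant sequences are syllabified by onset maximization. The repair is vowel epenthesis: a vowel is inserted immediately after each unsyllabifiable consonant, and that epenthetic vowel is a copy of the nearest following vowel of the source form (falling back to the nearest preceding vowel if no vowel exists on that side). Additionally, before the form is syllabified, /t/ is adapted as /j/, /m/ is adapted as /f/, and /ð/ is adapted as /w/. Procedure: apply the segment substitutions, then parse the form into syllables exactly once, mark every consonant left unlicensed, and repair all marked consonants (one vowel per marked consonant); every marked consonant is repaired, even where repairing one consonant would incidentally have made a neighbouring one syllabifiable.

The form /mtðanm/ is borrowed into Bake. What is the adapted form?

fajawanfa

Substitution: /m/ → /f/, /t/ → /j/, /ð/ → /w/, giving /fjwanf/.
Syllabifying with onset maximization leaves /f/, /j/, /f/ stranded (at most one coda consonant is licensed; onsets are limited to one consonant).
Each unlicensed consonant becomes the onset of a new syllable: /f/ → /fa/, /j/ → /ja/, /f/ → /fa/.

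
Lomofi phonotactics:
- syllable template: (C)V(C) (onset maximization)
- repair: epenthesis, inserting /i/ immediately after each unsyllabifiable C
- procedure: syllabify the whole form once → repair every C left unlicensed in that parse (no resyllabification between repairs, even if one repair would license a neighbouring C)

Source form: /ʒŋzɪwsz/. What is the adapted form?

The consonants /ʒ/, /ŋ/, /s/, /z/ cannot be parsed into a legal (C)V(C) syllable (at most one coda consonant is licensed; onsets are limited to one consonant).
Epenthesis after each stranded consonant: /ʒ/ → /ʒi/, /ŋ/ → /ŋi/, /s/ → /si/, /z/ → /zi/.

ʒiŋizɪwsizi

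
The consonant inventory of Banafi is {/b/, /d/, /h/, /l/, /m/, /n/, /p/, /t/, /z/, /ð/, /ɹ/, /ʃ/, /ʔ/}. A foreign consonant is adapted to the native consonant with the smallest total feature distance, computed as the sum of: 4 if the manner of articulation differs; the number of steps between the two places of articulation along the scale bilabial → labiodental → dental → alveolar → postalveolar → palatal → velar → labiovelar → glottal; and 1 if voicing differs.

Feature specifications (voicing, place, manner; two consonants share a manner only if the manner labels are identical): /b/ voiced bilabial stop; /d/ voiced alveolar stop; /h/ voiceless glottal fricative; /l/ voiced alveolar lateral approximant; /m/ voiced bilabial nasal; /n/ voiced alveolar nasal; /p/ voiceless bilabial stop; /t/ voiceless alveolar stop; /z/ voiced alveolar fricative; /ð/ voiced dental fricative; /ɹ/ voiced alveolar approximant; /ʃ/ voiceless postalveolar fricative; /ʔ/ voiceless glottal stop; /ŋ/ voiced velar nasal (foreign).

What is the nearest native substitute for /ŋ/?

n

/n/ is closest: same manner (nasal), place distance 3 (velar→alveolar), same voicing; total 3. Next closest is /m/ at distance 6.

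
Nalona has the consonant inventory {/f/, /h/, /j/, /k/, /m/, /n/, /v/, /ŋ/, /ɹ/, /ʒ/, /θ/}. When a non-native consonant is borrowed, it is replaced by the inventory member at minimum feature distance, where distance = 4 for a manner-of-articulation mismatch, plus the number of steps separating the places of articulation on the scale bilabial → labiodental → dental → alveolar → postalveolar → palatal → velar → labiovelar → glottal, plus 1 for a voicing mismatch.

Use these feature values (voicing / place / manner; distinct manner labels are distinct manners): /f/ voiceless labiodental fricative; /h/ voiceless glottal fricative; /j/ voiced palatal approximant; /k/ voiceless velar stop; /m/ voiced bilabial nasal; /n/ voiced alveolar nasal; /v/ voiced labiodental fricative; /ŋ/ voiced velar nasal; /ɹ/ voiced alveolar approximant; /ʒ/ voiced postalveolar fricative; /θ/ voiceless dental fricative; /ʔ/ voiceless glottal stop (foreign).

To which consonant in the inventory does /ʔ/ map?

/k/ is closest: same manner (stop), place distance 2 (glottal→velar), same voicing; total 2. Next closest is /h/ at distance 4.

k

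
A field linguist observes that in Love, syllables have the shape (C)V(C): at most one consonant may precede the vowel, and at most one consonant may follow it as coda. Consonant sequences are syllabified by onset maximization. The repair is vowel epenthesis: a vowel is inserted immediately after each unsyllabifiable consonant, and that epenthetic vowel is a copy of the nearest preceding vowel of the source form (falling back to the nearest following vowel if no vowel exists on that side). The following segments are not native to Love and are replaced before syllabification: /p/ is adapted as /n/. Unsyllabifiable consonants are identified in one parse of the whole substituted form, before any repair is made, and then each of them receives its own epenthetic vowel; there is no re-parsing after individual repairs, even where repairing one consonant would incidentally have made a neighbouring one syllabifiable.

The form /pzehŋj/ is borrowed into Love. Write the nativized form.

nezehŋeje

Substitution: /p/ → /n/, giving /nzehŋj/.
The consonants /n/, /ŋ/, /j/ cannot be parsed into a legal (C)V(C) syllable (at most one coda consonant is licensed; onsets are limited to one consonant).
Inserting the epenthetic vowel yields /n/ → /ne/, /ŋ/ → /ŋe/, /j/ → /je/.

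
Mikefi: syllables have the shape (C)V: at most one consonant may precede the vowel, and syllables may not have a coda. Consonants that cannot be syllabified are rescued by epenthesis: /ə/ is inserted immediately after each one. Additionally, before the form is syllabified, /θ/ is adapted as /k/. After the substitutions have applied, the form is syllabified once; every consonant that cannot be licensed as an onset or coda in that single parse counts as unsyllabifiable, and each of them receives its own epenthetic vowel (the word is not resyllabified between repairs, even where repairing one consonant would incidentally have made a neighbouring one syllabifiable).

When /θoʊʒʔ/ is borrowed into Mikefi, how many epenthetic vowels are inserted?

2

After substitution the input is /koʊʒʔ/.
The unsyllabifiable consonants are /ʒ/, /ʔ/; each receives one epenthetic vowel.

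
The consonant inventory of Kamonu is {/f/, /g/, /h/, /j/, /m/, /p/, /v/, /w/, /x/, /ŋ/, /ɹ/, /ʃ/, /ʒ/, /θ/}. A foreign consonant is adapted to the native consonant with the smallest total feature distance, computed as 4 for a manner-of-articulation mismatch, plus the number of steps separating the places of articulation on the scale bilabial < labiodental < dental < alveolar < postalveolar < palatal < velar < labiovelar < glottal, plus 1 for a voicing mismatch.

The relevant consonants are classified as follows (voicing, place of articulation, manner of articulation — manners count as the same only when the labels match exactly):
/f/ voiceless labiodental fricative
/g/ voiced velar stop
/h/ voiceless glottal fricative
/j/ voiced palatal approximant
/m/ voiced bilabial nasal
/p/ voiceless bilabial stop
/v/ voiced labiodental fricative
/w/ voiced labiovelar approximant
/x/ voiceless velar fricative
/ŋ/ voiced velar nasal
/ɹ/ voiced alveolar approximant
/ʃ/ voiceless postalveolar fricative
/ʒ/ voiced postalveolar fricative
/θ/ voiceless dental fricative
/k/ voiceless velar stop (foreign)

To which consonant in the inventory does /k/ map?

g

/g/ is closest: same manner (stop), place distance 0 (velar→velar), voicing differs (+1); total 1. Next closest is /x/ at distance 4.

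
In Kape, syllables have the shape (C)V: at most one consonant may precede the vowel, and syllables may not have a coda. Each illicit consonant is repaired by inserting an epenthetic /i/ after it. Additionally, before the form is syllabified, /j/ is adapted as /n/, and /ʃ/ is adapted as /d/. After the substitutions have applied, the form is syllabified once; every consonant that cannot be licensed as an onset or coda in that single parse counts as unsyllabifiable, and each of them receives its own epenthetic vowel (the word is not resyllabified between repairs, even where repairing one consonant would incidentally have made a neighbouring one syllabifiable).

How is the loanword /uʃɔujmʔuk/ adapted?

udɔunimiʔuki

Substitution: /ʃ/ → /d/, /j/ → /n/, giving /udɔunmʔuk/.
Under (C)V, the unsyllabifiable consonants are /n/, /m/, /k/ (no codas are permitted; onsets are limited to one consonant).
Epenthesis after each stranded consonant: /n/ → /ni/, /m/ → /mi/, /k/ → /ki/.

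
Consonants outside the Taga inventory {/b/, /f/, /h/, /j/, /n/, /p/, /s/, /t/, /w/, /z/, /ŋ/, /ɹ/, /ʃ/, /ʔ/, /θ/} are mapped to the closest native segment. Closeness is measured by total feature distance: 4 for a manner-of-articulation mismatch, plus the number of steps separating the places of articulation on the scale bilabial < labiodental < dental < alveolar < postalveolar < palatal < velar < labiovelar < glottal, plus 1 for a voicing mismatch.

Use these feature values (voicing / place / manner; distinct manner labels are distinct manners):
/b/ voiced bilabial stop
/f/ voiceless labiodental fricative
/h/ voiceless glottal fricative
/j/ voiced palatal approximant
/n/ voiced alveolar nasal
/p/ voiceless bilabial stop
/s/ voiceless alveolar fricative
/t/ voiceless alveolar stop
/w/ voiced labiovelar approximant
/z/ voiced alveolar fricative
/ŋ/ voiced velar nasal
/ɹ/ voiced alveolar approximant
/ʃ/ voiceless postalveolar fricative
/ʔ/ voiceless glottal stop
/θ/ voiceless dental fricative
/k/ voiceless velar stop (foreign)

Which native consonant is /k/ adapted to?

/ʔ/ is closest: same manner (stop), place distance 2 (velar→glottal), same voicing; total 2. Next closest is /t/ at distance 3.

ʔ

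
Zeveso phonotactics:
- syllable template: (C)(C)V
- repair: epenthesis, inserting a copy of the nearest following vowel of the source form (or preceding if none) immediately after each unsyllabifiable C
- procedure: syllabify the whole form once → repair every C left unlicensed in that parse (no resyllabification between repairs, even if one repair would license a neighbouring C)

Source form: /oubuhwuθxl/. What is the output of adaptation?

The consonants /θ/, /x/, /l/ cannot be parsed into a legal (C)(C)V syllable (no codas are permitted; onsets may contain at most 2 consonants).
Inserting the epenthetic vowel yields /θ/ → /θu/, /x/ → /xu/, /l/ → /lu/.

oubuhwuθuxulu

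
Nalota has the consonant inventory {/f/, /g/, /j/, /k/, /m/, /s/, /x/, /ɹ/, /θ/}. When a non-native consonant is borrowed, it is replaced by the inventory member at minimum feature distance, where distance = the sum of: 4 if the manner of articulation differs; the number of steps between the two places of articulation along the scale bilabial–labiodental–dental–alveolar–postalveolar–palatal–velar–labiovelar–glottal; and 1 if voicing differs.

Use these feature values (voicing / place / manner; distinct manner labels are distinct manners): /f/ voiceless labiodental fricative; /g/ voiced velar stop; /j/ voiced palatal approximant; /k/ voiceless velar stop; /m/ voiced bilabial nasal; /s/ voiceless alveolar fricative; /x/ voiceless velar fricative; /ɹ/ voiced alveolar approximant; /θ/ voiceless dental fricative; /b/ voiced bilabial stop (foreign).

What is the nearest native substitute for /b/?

m

/m/ is closest: manner differs (stop→nasal, +4), place distance 0 (bilabial→bilabial), same voicing; total 4. Next closest is /f/ at distance 6.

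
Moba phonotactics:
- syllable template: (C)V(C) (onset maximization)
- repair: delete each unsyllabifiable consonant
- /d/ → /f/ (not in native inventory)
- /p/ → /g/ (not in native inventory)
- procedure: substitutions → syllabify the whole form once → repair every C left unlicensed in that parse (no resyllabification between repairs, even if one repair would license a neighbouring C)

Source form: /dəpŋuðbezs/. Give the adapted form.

fəgŋuðbez

Substitution: /d/ → /f/, /p/ → /g/, giving /fəgŋuðbezs/.
Under (C)V(C), the unsyllabifiable consonants are /s/ (at most one coda consonant is licensed; onsets are limited to one consonant).
Each unlicensed consonant is deleted: /s/.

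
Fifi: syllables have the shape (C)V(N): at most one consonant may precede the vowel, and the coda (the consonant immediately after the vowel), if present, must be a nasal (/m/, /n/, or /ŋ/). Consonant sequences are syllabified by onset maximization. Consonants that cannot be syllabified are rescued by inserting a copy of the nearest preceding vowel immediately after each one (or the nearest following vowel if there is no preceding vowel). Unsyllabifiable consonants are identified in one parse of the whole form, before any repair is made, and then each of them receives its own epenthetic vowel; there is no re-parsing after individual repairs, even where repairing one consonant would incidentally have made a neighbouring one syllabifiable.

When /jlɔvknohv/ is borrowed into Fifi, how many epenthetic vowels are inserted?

5

The unsyllabifiable consonants are /j/, /v/, /k/, /h/, /v/; each receives one epenthetic vowel.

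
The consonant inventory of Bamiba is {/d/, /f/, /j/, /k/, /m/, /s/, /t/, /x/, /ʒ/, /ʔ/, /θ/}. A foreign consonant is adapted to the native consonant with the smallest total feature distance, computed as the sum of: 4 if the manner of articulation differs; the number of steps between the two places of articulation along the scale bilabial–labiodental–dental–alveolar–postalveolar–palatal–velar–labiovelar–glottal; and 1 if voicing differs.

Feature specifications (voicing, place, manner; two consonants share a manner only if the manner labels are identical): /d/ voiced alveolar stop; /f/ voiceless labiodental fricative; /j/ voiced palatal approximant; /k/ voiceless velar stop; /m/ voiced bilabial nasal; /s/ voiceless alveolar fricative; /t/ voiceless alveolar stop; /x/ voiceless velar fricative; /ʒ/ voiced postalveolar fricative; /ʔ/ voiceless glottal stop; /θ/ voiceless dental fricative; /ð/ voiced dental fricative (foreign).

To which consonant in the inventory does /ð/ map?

θ

/θ/ is closest: same manner (fricative), place distance 0 (dental→dental), voicing differs (+1); total 1. Next closest is /f/ at distance 2.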